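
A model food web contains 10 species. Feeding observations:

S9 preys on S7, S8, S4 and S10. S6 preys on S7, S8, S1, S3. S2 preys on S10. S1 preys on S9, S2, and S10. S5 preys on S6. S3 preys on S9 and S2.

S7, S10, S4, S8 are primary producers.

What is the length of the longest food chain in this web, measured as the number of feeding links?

4 links

One longest chain: S7 → S9 → S3 → S6 → S5.
It has 5 species and 4 links.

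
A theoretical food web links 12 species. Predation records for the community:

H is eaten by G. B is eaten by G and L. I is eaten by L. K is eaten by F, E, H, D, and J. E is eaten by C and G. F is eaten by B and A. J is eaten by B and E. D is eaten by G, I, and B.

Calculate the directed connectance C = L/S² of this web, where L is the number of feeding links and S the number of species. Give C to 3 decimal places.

The web has S = 12 species and L = 18 feeding links.
C = L / S² = 18 / 144 = 0.1250 ≈ 0.125.

C = 0.125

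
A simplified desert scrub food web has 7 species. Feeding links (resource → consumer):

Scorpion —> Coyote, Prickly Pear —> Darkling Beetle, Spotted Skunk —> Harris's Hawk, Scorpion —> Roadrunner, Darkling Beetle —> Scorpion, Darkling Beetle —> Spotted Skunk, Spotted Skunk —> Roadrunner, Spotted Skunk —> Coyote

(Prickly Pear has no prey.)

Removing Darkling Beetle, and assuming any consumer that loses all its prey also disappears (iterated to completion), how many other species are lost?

5

Remove Darkling Beetle.
Round 1: Scorpion (all prey gone), Spotted Skunk (all prey gone) → extinct.
Round 2: Harris's Hawk (all prey gone), Roadrunner (all prey gone), Coyote (all prey gone) → extinct.
No further losses. Total secondary extinctions: 5.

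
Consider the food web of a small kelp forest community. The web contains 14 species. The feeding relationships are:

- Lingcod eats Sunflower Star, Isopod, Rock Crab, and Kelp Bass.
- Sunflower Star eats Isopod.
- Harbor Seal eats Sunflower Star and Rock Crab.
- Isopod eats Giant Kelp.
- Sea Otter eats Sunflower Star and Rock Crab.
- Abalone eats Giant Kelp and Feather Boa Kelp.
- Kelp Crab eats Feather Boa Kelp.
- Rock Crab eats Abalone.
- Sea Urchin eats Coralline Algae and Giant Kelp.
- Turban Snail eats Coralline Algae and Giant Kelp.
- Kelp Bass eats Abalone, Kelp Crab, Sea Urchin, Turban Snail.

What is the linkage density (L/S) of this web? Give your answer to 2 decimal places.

There are L = 22 links among S = 14 species.
L/S = 22/14 = 1.5714 ≈ 1.57.

L/S = 1.57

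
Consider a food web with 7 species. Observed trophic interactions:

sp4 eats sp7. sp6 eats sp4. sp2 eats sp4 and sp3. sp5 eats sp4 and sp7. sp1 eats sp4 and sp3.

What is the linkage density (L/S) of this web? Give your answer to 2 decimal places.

L/S = 1.14

There are L = 8 links among S = 7 species.
L/S = 8/7 = 1.1429 ≈ 1.14.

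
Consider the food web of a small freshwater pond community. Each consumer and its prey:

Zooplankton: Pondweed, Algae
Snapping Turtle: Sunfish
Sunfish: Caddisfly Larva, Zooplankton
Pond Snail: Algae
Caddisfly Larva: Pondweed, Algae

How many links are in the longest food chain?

One longest chain: Pondweed → Caddisfly Larva → Sunfish → Snapping Turtle.
It has 4 species and 3 links.

3 links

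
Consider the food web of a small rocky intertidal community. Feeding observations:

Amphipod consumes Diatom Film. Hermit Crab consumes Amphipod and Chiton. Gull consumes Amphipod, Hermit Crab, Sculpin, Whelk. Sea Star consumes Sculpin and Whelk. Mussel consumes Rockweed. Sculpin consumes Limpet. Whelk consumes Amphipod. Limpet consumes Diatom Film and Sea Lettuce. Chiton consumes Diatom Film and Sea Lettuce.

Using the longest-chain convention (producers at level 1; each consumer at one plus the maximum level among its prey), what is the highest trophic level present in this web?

Producers (level 1): Diatom Film, Sea Lettuce, Rockweed.
Diatom Film → Chiton → Hermit Crab → Gull gives Gull level 4.
No species has a prey at level 4, so no species reaches level 5.

4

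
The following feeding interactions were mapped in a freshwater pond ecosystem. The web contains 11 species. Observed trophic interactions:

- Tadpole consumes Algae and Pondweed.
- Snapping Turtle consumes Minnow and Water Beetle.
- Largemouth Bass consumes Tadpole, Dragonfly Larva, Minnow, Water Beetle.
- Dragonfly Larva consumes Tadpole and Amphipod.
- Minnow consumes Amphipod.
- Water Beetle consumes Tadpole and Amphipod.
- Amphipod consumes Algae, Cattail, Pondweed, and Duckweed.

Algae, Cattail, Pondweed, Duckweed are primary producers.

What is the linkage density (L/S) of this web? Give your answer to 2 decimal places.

There are L = 17 links among S = 11 species.
L/S = 17/11 = 1.5455 ≈ 1.55.

L/S = 1.55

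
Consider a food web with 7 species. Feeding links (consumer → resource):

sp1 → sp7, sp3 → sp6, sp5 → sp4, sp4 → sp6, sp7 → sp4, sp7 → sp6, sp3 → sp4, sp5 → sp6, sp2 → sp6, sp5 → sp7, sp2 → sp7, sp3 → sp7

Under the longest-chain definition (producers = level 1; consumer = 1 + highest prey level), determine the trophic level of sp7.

Trophic level 3

sp6 is a producer → level 1.
sp4 eats sp6 → level 2.
sp7 eats sp4 (level 2); other prey at levels: sp6 1 → level 3.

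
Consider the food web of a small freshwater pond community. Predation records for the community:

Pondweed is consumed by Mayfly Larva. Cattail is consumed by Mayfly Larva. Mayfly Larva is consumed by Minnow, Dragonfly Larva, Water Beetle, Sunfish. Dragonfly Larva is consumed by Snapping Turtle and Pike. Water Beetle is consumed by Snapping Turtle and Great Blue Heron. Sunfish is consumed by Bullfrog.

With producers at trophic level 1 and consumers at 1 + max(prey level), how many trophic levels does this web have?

Producers (level 1): Pondweed, Cattail.
Pondweed → Mayfly Larva → Water Beetle → Great Blue Heron gives Great Blue Heron level 4.
No species has a prey at level 4, so no species reaches level 5.

4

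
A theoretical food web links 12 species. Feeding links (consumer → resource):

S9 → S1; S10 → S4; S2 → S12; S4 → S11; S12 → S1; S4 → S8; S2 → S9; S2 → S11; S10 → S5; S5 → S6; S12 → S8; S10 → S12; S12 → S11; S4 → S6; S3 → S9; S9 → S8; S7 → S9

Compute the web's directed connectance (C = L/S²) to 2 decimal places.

The web has S = 12 species and L = 17 feeding links.
C = L / S² = 17 / 144 = 0.1181 ≈ 0.12.

C = 0.12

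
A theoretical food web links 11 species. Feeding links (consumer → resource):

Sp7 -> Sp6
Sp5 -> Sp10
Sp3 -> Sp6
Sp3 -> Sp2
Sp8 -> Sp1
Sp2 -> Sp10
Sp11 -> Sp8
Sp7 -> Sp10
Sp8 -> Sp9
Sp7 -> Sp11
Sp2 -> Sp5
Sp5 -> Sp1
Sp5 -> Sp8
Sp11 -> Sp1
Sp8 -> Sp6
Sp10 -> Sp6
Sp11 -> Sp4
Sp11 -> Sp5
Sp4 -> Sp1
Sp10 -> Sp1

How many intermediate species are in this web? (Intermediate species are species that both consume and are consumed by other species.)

Intermediate species (has both prey and predators): Sp10, Sp8, Sp4, Sp5, Sp2, Sp11.
Count: 6.

6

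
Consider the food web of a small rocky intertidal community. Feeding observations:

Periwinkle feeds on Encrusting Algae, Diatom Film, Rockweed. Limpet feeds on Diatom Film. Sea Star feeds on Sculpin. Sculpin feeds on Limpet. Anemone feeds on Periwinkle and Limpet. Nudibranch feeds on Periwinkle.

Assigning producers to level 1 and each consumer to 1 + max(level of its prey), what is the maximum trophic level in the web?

Producers (level 1): Diatom Film, Encrusting Algae, Rockweed.
Diatom Film → Limpet → Sculpin → Sea Star gives Sea Star level 4.
No species has a prey at level 4, so no species reaches level 5.

4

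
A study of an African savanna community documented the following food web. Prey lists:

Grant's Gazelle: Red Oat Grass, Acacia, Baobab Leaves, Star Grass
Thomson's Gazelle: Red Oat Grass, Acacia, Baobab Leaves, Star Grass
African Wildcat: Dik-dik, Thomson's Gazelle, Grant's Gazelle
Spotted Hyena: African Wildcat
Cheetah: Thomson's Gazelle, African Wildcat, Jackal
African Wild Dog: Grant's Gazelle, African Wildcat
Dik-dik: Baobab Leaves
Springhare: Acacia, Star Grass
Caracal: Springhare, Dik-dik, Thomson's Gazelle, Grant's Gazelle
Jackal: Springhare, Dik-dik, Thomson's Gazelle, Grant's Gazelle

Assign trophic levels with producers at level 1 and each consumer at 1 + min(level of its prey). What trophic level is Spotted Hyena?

Trophic level 4

Baobab Leaves is a producer → level 1.
Dik-dik eats Baobab Leaves → level 2.
African Wildcat eats Dik-dik → level 3.
Spotted Hyena eats African Wildcat → level 4.
No prey of Spotted Hyena is below level 3, so 4 is the minimum.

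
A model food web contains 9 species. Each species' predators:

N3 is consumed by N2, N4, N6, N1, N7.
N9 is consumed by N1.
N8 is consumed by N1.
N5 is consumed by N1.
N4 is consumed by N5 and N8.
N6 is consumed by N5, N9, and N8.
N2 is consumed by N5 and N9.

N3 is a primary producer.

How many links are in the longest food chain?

One longest chain: N3 → N2 → N5 → N1.
It has 4 species and 3 links.

3 links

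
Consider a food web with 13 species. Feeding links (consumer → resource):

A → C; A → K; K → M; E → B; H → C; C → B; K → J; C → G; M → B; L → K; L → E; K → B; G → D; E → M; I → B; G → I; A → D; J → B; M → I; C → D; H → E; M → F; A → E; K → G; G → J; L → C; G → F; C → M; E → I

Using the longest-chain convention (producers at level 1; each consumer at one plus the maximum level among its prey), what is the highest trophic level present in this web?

Producers (level 1): F, B, D.
B → I → G → K → L gives L level 5.
No species has a prey at level 5, so no species reaches level 6.

5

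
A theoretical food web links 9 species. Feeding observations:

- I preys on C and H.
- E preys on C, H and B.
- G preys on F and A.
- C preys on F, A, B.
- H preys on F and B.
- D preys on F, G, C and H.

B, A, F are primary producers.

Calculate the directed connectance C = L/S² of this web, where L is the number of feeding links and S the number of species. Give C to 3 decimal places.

The web has S = 9 species and L = 16 feeding links.
C = L / S² = 16 / 81 = 0.1975 ≈ 0.198.

C = 0.198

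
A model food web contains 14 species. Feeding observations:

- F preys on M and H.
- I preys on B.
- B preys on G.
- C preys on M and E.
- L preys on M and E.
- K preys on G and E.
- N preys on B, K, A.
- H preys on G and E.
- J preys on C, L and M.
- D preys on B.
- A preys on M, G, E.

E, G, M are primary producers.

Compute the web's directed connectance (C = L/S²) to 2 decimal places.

The web has S = 14 species and L = 22 feeding links.
C = L / S² = 22 / 196 = 0.1122 ≈ 0.11.

C = 0.11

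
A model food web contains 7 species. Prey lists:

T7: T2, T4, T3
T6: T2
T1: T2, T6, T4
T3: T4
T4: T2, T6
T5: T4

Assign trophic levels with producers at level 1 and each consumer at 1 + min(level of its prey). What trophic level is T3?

Trophic level 3

T2 is a producer → level 1.
T4 eats T2 → level 2.
T3 eats T4 → level 3.
No prey of T3 is below level 2, so 3 is the minimum.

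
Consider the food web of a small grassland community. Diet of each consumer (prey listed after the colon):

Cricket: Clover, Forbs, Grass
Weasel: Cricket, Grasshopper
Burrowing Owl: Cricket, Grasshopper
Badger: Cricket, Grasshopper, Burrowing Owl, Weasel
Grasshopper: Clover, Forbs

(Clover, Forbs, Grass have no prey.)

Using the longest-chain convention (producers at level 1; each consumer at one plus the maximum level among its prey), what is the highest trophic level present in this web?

4

Producers (level 1): Clover, Forbs, Grass.
Clover → Cricket → Burrowing Owl → Badger gives Badger level 4.
No species has a prey at level 4, so no species reaches level 5.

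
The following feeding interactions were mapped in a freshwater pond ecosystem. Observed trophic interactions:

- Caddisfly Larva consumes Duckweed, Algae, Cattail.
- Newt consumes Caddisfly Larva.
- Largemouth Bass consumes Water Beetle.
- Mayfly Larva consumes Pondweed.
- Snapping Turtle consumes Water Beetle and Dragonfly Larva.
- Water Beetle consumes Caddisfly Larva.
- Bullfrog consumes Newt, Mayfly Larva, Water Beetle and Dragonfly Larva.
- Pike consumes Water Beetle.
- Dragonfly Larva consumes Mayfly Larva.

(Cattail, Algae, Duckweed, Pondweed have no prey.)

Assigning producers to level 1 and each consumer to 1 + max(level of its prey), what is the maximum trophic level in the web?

4

Producers (level 1): Cattail, Algae, Duckweed, Pondweed.
Cattail → Caddisfly Larva → Water Beetle → Pike gives Pike level 4.
No species has a prey at level 4, so no species reaches level 5.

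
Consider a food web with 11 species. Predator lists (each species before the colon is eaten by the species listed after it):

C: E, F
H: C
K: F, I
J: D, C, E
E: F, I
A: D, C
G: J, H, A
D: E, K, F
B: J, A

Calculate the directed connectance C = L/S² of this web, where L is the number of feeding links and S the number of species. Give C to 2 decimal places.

The web has S = 11 species and L = 20 feeding links.
C = L / S² = 20 / 121 = 0.1653 ≈ 0.17.

C = 0.17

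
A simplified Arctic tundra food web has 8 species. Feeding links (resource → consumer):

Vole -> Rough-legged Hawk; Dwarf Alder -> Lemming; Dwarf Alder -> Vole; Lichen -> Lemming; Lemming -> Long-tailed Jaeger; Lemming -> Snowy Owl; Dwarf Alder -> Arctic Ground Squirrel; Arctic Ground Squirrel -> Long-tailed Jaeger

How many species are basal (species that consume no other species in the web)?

2

Basal species (no prey listed): Dwarf Alder, Lichen.
Count: 2.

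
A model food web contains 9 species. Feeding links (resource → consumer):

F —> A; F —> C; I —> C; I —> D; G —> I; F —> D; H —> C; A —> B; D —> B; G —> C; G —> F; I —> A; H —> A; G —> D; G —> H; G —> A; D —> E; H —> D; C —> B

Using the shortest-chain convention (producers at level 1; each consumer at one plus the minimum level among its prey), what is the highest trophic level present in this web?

3

Producers (level 1): G.
Following each consumer down to its lowest-level prey: G → D → E (levels 1 through 3).
All prey of E (D 2) are at level 2 or above, so E is at level 1 + 2 = 3.
Every consumer has at least one prey at level 2 or below, so none exceeds level 3.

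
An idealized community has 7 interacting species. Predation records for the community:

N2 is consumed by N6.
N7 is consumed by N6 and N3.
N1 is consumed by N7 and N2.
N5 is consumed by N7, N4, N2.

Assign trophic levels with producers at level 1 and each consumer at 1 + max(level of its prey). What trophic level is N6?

N5 is a producer → level 1.
N2 eats N5 (level 1); other prey at levels: N1 1 → level 2.
N6 eats N2 (level 2); other prey at levels: N7 2 → level 3.

Trophic level 3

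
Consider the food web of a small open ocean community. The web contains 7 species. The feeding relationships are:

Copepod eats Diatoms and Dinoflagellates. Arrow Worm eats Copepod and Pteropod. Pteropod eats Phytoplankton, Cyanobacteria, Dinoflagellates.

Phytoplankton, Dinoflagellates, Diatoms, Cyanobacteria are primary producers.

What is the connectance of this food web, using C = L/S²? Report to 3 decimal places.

The web has S = 7 species and L = 7 feeding links.
C = L / S² = 7 / 49 = 0.1429 ≈ 0.143.

C = 0.143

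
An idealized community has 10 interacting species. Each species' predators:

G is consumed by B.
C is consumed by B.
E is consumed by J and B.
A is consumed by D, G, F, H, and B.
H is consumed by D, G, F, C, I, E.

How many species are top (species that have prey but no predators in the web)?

5

Top species (has prey, but nothing eats it): I, F, D, B, J.
Count: 5.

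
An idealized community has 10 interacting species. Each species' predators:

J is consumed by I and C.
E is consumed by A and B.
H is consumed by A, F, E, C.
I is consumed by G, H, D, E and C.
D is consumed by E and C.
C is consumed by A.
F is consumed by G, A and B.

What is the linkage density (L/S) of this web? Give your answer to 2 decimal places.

There are L = 19 links among S = 10 species.
L/S = 19/10 = 1.9000 ≈ 1.90.

L/S = 1.90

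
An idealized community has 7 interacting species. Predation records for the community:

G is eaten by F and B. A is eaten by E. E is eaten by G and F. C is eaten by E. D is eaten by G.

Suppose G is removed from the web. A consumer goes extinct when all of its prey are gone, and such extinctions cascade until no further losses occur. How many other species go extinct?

1

Remove G.
Round 1: B (all prey gone) → extinct.
No further losses. Total secondary extinctions: 1.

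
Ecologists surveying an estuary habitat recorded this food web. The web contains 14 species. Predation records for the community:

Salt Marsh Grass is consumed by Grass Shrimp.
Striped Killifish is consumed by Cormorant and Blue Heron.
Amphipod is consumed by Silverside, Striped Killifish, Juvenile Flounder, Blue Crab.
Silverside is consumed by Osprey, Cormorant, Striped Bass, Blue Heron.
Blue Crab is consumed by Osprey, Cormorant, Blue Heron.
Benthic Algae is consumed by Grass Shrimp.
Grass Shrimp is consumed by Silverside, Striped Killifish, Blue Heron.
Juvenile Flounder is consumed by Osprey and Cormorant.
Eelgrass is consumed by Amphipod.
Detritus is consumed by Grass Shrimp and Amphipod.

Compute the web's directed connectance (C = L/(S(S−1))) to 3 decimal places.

The web has S = 14 species and L = 23 feeding links.
C = L / (S(S−1)) = 23 / 182 = 0.1264 ≈ 0.126.

C = 0.126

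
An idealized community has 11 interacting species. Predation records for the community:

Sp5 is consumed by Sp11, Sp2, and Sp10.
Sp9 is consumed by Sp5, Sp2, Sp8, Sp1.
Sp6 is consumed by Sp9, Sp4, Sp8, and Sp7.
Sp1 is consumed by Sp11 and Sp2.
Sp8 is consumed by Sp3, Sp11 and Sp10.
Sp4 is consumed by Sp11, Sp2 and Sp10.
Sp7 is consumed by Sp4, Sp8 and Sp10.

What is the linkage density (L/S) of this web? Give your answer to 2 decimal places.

There are L = 22 links among S = 11 species.
L/S = 22/11 = 2.0000 ≈ 2.00.

L/S = 2.00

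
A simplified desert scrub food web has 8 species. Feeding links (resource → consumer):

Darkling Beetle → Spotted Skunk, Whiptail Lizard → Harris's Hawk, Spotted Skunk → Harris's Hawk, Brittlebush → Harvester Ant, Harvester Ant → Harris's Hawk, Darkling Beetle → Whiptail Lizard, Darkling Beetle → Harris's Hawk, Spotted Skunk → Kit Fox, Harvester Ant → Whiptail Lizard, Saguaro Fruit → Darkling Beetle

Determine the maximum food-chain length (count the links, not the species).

One longest chain: Saguaro Fruit → Darkling Beetle → Spotted Skunk → Kit Fox.
It has 4 species and 3 links.

3 links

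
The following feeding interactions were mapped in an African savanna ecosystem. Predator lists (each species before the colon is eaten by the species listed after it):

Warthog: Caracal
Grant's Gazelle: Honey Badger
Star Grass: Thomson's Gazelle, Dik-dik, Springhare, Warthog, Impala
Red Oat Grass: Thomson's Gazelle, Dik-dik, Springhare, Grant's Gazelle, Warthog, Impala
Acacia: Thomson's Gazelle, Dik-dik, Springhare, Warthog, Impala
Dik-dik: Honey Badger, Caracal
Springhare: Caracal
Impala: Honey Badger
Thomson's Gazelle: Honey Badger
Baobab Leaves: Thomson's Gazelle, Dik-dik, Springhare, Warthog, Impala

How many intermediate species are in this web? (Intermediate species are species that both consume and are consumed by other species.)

6

Intermediate species (has both prey and predators): Thomson's Gazelle, Dik-dik, Springhare, Grant's Gazelle, Warthog, Impala.
Count: 6.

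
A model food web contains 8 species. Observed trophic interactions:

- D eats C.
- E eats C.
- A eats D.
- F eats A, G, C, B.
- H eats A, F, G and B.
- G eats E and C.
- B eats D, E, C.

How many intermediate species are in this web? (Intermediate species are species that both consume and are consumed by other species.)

Intermediate species (has both prey and predators): D, E, G, A, B, F.
Count: 6.

6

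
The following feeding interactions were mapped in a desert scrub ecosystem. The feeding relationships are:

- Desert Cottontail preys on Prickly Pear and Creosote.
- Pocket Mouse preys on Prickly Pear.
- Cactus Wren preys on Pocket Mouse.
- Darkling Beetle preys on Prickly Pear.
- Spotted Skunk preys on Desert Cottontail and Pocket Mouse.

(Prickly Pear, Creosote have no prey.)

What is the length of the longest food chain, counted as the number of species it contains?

3 species

One longest chain: Prickly Pear → Pocket Mouse → Spotted Skunk.
It has 3 species and 2 links.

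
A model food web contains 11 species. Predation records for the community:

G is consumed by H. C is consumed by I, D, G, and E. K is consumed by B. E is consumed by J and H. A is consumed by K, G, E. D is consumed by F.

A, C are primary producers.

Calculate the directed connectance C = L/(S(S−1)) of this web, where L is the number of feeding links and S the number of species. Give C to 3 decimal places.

The web has S = 11 species and L = 12 feeding links.
C = L / (S(S−1)) = 12 / 110 = 0.1091 ≈ 0.109.

C = 0.109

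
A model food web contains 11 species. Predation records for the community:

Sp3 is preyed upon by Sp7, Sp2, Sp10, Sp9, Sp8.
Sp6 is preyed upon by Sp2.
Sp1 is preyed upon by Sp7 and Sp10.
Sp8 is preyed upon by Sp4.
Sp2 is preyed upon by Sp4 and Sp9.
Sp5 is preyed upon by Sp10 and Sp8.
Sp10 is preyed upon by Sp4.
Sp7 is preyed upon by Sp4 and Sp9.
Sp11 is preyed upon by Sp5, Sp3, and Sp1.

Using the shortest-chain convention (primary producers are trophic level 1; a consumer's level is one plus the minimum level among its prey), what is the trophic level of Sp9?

Trophic level 3

Sp6 is a producer → level 1.
Sp2 eats Sp6 → level 2.
Sp9 eats Sp2 → level 3.
No prey of Sp9 is below level 2, so 3 is the minimum.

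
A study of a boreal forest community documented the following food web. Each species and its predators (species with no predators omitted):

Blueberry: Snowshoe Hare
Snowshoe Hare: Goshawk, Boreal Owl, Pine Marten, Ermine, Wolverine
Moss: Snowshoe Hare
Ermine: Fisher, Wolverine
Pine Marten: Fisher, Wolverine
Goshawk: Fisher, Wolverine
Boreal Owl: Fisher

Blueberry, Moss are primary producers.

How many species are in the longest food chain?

4 species

One longest chain: Blueberry → Snowshoe Hare → Goshawk → Fisher.
It has 4 species and 3 links.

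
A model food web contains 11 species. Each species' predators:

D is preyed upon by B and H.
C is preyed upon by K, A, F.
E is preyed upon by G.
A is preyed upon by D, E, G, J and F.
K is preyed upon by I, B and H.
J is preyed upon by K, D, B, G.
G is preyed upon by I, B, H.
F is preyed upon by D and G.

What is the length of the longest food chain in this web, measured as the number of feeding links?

4 links

One longest chain: C → A → J → G → I.
It has 5 species and 4 links.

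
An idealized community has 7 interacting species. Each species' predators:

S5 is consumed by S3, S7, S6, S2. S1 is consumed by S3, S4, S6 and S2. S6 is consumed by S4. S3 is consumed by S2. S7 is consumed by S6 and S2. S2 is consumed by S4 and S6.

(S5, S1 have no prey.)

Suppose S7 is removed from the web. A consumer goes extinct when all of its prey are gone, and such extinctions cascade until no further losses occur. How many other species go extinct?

Remove S7.
Every predator of it retains at least one other prey: S2 still has S5, S1, S3; S6 still has S5, S1, S2.
No consumer loses all prey, so no secondary extinctions occur.

0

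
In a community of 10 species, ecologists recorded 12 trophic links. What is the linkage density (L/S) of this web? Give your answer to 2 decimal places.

L/S = 1.20

There are L = 12 links among S = 10 species.
L/S = 12/10 = 1.2000 ≈ 1.20.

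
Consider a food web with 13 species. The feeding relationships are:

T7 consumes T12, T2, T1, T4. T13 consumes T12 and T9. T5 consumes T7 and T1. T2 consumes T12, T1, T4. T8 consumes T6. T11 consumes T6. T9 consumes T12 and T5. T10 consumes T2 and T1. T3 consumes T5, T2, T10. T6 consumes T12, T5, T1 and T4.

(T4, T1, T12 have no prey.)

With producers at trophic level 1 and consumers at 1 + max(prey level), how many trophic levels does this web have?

6

Producers (level 1): T4, T1, T12.
T4 → T2 → T7 → T5 → T6 → T8 gives T8 level 6.
No species has a prey at level 6, so no species reaches level 7.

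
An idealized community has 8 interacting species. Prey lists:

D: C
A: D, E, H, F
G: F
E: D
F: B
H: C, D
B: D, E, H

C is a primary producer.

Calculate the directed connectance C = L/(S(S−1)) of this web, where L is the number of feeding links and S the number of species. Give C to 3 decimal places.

The web has S = 8 species and L = 13 feeding links.
C = L / (S(S−1)) = 13 / 56 = 0.2321 ≈ 0.232.

C = 0.232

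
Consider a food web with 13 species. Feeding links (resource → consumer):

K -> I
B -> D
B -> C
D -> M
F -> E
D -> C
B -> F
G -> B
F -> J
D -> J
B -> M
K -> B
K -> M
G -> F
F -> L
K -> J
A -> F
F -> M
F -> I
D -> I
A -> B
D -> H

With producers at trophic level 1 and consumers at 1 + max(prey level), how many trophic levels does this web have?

4

Producers (level 1): K, A, G.
K → B → F → L gives L level 4.
No species has a prey at level 4, so no species reaches level 5.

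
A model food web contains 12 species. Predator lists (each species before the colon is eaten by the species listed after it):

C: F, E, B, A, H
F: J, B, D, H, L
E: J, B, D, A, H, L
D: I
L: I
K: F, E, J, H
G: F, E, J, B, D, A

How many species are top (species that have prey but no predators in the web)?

Top species (has prey, but nothing eats it): J, B, A, H, I.
Count: 5.

5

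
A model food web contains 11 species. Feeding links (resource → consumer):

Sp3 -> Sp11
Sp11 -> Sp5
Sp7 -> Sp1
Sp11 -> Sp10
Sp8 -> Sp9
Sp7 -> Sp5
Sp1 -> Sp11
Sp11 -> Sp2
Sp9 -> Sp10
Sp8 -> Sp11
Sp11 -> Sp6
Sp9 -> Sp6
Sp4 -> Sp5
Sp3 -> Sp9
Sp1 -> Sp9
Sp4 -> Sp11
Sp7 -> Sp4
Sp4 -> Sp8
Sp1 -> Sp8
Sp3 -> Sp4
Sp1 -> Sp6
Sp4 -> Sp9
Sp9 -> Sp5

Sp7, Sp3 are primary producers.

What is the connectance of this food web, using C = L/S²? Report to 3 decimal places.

The web has S = 11 species and L = 23 feeding links.
C = L / S² = 23 / 121 = 0.1901 ≈ 0.190.

C = 0.190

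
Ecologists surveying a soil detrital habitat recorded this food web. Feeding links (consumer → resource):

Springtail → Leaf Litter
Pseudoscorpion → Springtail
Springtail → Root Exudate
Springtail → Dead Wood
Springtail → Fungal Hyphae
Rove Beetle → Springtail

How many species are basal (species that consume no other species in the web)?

4

Basal species (no prey listed): Root Exudate, Leaf Litter, Fungal Hyphae, Dead Wood.
Count: 4.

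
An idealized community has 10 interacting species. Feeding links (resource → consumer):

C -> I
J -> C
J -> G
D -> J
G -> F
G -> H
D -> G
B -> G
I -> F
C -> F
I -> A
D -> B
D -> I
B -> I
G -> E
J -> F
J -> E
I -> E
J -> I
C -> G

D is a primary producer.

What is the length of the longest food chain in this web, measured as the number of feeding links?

4 links

One longest chain: D → J → C → G → H.
It has 5 species and 4 links.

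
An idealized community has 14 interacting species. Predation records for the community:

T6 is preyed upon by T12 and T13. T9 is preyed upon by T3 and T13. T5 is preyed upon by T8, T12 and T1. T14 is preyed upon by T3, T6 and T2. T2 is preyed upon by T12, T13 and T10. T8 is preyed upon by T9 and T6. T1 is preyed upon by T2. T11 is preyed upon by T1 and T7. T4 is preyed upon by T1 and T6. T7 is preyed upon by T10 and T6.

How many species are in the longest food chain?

4 species

One longest chain: T5 → T1 → T2 → T13.
It has 4 species and 3 links.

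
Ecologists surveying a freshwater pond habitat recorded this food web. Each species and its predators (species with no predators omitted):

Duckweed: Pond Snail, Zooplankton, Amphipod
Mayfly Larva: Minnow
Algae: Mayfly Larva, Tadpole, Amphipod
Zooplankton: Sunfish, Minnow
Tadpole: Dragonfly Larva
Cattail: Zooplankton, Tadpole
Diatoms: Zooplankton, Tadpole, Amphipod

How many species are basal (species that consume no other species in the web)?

4

Basal species (no prey listed): Cattail, Algae, Duckweed, Diatoms.
Count: 4.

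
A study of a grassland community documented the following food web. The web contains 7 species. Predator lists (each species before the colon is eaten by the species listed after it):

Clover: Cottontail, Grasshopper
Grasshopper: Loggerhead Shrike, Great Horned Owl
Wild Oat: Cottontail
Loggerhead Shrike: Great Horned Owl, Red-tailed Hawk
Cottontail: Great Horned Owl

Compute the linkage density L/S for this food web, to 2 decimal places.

There are L = 8 links among S = 7 species.
L/S = 8/7 = 1.1429 ≈ 1.14.

L/S = 1.14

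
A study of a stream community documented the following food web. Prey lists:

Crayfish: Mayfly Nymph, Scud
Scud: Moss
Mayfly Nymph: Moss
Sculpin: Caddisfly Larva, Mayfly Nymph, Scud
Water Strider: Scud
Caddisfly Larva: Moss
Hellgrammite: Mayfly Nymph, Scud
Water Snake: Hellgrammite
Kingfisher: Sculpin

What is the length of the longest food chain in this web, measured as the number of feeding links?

3 links

One longest chain: Moss → Caddisfly Larva → Sculpin → Kingfisher.
It has 4 species and 3 links.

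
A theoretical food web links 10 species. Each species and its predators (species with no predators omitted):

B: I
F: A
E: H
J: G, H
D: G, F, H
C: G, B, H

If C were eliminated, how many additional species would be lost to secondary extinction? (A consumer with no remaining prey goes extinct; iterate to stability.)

Remove C.
Round 1: B (all prey gone) → extinct.
Round 2: I (all prey gone) → extinct.
No further losses. Total secondary extinctions: 2.

2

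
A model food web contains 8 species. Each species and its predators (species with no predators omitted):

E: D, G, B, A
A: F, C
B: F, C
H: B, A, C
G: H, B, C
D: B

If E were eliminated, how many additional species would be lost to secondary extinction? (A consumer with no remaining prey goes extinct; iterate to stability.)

Remove E.
Round 1: D (all prey gone), G (all prey gone) → extinct.
Round 2: H (all prey gone) → extinct.
Round 3: B (all prey gone), A (all prey gone) → extinct.
Round 4: F (all prey gone), C (all prey gone) → extinct.
No further losses. Total secondary extinctions: 7.

7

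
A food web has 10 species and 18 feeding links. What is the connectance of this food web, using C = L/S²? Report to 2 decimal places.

C = 0.18

The web has S = 10 species and L = 18 feeding links.
C = L / S² = 18 / 100 = 0.1800 ≈ 0.18.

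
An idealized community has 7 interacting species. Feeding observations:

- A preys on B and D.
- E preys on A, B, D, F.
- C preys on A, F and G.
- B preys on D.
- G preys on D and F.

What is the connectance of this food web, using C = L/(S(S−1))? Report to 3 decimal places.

The web has S = 7 species and L = 12 feeding links.
C = L / (S(S−1)) = 12 / 42 = 0.2857 ≈ 0.286.

C = 0.286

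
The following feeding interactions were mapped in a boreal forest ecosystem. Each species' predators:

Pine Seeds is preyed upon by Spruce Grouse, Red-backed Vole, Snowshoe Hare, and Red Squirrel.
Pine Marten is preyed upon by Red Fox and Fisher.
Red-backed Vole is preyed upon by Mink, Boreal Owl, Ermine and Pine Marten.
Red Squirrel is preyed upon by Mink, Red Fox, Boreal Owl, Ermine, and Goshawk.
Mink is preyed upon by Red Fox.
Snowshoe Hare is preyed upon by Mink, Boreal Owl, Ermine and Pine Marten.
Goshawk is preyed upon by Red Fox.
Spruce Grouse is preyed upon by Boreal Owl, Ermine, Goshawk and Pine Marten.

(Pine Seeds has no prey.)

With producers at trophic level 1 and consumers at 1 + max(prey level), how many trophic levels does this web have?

4

Producers (level 1): Pine Seeds.
Pine Seeds → Red-backed Vole → Pine Marten → Fisher gives Fisher level 4.
No species has a prey at level 4, so no species reaches level 5.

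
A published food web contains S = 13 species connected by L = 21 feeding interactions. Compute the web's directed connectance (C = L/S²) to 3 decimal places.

The web has S = 13 species and L = 21 feeding links.
C = L / S² = 21 / 169 = 0.1243 ≈ 0.124.

C = 0.124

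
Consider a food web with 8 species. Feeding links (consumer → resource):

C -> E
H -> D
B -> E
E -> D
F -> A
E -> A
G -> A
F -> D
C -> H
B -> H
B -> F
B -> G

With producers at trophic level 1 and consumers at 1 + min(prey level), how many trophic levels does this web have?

Producers (level 1): D, A.
Following each consumer down to its lowest-level prey: D → E → B (levels 1 through 3).
All prey of B (E 2, H 2, G 2, F 2) are at level 2 or above, so B is at level 1 + 2 = 3.
Every consumer has at least one prey at level 2 or below, so none exceeds level 3.

3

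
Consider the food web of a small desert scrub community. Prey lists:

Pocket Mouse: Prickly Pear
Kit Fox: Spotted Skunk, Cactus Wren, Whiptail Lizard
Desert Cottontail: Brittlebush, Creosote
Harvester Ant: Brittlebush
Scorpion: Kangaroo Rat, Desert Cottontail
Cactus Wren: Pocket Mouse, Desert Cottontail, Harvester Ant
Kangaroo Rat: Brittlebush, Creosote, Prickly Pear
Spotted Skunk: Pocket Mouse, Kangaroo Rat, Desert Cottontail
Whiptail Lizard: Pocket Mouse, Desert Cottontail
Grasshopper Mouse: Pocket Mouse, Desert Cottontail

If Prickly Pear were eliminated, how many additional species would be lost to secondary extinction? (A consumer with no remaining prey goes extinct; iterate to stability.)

Remove Prickly Pear.
Round 1: Pocket Mouse (all prey gone) → extinct.
No further losses. Total secondary extinctions: 1.

1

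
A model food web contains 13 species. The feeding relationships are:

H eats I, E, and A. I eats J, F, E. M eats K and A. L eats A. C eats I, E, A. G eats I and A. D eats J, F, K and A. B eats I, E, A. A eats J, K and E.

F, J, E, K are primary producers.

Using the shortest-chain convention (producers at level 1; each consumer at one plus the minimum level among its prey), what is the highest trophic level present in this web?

3

Producers (level 1): F, J, E, K.
Following each consumer down to its lowest-level prey: F → I → G (levels 1 through 3).
All prey of G (I 2, A 2) are at level 2 or above, so G is at level 1 + 2 = 3.
Every consumer has at least one prey at level 2 or below, so none exceeds level 3.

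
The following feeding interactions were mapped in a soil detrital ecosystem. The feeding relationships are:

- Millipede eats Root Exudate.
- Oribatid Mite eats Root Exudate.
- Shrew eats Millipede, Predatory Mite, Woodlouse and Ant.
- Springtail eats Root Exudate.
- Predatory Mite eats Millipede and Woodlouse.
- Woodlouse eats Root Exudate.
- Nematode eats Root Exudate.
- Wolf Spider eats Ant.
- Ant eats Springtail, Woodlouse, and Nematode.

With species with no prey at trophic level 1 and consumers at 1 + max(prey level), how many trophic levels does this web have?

4

Basal resources (level 1): Root Exudate.
Root Exudate → Millipede → Predatory Mite → Shrew gives Shrew level 4.
No species has a prey at level 4, so no species reaches level 5.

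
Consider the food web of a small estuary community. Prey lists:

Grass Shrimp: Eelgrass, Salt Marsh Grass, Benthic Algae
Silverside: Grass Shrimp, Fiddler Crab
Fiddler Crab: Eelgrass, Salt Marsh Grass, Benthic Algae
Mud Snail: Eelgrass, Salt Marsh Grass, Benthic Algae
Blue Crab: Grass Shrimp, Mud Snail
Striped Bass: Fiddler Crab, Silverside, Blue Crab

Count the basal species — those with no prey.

Basal species (no prey listed): Eelgrass, Salt Marsh Grass, Benthic Algae.
Count: 3.

3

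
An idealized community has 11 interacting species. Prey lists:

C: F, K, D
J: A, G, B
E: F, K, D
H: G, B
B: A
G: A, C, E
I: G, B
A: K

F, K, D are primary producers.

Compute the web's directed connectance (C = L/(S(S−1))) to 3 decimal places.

The web has S = 11 species and L = 18 feeding links.
C = L / (S(S−1)) = 18 / 110 = 0.1636 ≈ 0.164.

C = 0.164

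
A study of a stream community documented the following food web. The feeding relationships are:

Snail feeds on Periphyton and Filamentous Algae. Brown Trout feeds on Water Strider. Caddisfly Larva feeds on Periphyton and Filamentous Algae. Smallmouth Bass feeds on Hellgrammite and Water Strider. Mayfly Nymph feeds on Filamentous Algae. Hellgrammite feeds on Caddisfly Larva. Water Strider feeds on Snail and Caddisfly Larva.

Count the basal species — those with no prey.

Basal species (no prey listed): Periphyton, Filamentous Algae.
Count: 2.

2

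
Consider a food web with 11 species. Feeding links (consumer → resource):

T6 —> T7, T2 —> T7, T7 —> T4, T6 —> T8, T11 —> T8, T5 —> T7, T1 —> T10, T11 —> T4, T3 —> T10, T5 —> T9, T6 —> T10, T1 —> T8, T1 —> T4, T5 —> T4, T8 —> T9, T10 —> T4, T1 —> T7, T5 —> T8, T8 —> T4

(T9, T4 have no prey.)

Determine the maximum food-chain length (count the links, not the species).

2 links

One longest chain: T9 → T8 → T6.
It has 3 species and 2 links.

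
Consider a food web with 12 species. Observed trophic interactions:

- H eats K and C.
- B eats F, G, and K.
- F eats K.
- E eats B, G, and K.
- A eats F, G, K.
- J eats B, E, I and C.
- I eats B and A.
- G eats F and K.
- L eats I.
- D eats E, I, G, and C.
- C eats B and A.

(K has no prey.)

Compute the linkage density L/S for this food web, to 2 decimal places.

There are L = 27 links among S = 12 species.
L/S = 27/12 = 2.2500 ≈ 2.25.

L/S = 2.25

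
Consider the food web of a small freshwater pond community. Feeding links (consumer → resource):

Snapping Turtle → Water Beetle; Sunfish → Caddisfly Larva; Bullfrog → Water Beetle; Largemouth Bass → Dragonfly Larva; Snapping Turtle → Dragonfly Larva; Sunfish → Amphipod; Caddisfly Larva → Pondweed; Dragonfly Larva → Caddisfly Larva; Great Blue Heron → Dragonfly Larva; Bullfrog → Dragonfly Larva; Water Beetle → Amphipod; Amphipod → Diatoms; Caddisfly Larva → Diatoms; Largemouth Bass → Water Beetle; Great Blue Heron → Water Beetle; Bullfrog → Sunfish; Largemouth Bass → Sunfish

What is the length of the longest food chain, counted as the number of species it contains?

4 species

One longest chain: Diatoms → Amphipod → Water Beetle → Largemouth Bass.
It has 4 species and 3 links.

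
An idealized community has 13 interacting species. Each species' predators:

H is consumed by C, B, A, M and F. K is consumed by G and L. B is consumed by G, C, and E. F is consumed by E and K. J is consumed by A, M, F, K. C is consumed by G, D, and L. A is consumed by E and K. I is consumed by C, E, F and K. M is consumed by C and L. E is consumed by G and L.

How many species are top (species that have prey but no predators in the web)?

3

Top species (has prey, but nothing eats it): D, G, L.
Count: 3.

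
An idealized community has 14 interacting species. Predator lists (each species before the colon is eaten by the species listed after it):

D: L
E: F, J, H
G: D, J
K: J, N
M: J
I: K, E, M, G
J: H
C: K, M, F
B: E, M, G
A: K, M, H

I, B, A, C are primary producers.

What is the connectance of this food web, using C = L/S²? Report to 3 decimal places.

The web has S = 14 species and L = 23 feeding links.
C = L / S² = 23 / 196 = 0.1173 ≈ 0.117.

C = 0.117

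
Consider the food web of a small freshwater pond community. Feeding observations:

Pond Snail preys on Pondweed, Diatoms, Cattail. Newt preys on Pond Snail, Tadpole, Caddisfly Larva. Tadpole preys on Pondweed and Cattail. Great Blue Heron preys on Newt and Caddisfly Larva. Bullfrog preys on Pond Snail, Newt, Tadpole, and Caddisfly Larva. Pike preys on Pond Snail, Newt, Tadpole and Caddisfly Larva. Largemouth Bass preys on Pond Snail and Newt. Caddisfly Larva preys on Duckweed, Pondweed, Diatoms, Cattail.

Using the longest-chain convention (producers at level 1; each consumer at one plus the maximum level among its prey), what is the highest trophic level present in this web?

Producers (level 1): Cattail, Duckweed, Pondweed, Diatoms.
Cattail → Pond Snail → Newt → Bullfrog gives Bullfrog level 4.
No species has a prey at level 4, so no species reaches level 5.

4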